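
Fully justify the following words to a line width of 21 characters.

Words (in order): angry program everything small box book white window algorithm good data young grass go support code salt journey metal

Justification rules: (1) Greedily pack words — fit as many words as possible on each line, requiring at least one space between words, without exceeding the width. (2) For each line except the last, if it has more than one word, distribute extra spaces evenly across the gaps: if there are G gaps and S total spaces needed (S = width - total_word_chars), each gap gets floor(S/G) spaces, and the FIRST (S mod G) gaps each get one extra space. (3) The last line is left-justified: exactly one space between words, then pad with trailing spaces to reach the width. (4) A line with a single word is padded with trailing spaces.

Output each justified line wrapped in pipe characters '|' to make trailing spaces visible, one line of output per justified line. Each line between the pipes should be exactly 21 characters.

Answer: |angry         program|
|everything  small box|
|book   white   window|
|algorithm  good  data|
|young     grass    go|
|support   code   salt|
|journey metal        |

Derivation:
Line 1: ['angry', 'program'] (min_width=13, slack=8)
Line 2: ['everything', 'small', 'box'] (min_width=20, slack=1)
Line 3: ['book', 'white', 'window'] (min_width=17, slack=4)
Line 4: ['algorithm', 'good', 'data'] (min_width=19, slack=2)
Line 5: ['young', 'grass', 'go'] (min_width=14, slack=7)
Line 6: ['support', 'code', 'salt'] (min_width=17, slack=4)
Line 7: ['journey', 'metal'] (min_width=13, slack=8)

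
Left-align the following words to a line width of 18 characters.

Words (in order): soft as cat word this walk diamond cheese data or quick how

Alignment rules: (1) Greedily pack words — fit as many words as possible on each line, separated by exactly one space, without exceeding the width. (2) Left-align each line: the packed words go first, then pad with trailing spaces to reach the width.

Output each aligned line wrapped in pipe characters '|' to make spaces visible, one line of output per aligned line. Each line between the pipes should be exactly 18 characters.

Answer: |soft as cat word  |
|this walk diamond |
|cheese data or    |
|quick how         |

Derivation:
Line 1: ['soft', 'as', 'cat', 'word'] (min_width=16, slack=2)
Line 2: ['this', 'walk', 'diamond'] (min_width=17, slack=1)
Line 3: ['cheese', 'data', 'or'] (min_width=14, slack=4)
Line 4: ['quick', 'how'] (min_width=9, slack=9)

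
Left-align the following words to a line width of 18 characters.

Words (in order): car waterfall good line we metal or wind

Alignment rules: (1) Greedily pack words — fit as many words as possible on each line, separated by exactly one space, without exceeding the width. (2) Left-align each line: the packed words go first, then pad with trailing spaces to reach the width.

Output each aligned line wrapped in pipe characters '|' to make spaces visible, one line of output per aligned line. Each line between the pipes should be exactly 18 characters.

Line 1: ['car', 'waterfall', 'good'] (min_width=18, slack=0)
Line 2: ['line', 'we', 'metal', 'or'] (min_width=16, slack=2)
Line 3: ['wind'] (min_width=4, slack=14)

Answer: |car waterfall good|
|line we metal or  |
|wind              |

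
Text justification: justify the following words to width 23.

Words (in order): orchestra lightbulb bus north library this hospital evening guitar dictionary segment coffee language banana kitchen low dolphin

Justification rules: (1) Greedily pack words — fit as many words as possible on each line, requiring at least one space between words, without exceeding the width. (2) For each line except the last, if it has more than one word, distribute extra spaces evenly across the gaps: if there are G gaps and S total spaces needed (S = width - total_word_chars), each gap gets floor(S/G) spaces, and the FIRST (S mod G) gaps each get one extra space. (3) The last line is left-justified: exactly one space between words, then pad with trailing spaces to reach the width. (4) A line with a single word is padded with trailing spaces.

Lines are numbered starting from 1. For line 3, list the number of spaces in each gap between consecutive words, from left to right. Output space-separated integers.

Line 1: ['orchestra', 'lightbulb', 'bus'] (min_width=23, slack=0)
Line 2: ['north', 'library', 'this'] (min_width=18, slack=5)
Line 3: ['hospital', 'evening', 'guitar'] (min_width=23, slack=0)
Line 4: ['dictionary', 'segment'] (min_width=18, slack=5)
Line 5: ['coffee', 'language', 'banana'] (min_width=22, slack=1)
Line 6: ['kitchen', 'low', 'dolphin'] (min_width=19, slack=4)

Answer: 1 1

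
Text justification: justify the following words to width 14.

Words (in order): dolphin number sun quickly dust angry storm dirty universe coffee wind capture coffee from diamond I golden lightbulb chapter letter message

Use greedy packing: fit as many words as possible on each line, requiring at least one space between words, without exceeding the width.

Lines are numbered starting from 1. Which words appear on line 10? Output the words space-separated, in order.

Line 1: ['dolphin', 'number'] (min_width=14, slack=0)
Line 2: ['sun', 'quickly'] (min_width=11, slack=3)
Line 3: ['dust', 'angry'] (min_width=10, slack=4)
Line 4: ['storm', 'dirty'] (min_width=11, slack=3)
Line 5: ['universe'] (min_width=8, slack=6)
Line 6: ['coffee', 'wind'] (min_width=11, slack=3)
Line 7: ['capture', 'coffee'] (min_width=14, slack=0)
Line 8: ['from', 'diamond', 'I'] (min_width=14, slack=0)
Line 9: ['golden'] (min_width=6, slack=8)
Line 10: ['lightbulb'] (min_width=9, slack=5)
Line 11: ['chapter', 'letter'] (min_width=14, slack=0)
Line 12: ['message'] (min_width=7, slack=7)

Answer: lightbulb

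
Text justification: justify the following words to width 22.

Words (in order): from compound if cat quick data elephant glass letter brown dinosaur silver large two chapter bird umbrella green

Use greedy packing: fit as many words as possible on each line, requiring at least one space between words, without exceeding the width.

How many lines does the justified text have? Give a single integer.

Answer: 6

Derivation:
Line 1: ['from', 'compound', 'if', 'cat'] (min_width=20, slack=2)
Line 2: ['quick', 'data', 'elephant'] (min_width=19, slack=3)
Line 3: ['glass', 'letter', 'brown'] (min_width=18, slack=4)
Line 4: ['dinosaur', 'silver', 'large'] (min_width=21, slack=1)
Line 5: ['two', 'chapter', 'bird'] (min_width=16, slack=6)
Line 6: ['umbrella', 'green'] (min_width=14, slack=8)
Total lines: 6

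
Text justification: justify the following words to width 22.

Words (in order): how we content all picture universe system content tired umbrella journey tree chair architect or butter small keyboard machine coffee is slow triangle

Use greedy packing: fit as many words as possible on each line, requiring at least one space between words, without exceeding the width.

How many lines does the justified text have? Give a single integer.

Answer: 8

Derivation:
Line 1: ['how', 'we', 'content', 'all'] (min_width=18, slack=4)
Line 2: ['picture', 'universe'] (min_width=16, slack=6)
Line 3: ['system', 'content', 'tired'] (min_width=20, slack=2)
Line 4: ['umbrella', 'journey', 'tree'] (min_width=21, slack=1)
Line 5: ['chair', 'architect', 'or'] (min_width=18, slack=4)
Line 6: ['butter', 'small', 'keyboard'] (min_width=21, slack=1)
Line 7: ['machine', 'coffee', 'is', 'slow'] (min_width=22, slack=0)
Line 8: ['triangle'] (min_width=8, slack=14)
Total lines: 8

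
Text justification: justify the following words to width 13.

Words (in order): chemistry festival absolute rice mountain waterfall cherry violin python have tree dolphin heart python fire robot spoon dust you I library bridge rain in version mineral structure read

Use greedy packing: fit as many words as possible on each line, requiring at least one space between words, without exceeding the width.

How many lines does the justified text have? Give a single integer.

Answer: 17

Derivation:
Line 1: ['chemistry'] (min_width=9, slack=4)
Line 2: ['festival'] (min_width=8, slack=5)
Line 3: ['absolute', 'rice'] (min_width=13, slack=0)
Line 4: ['mountain'] (min_width=8, slack=5)
Line 5: ['waterfall'] (min_width=9, slack=4)
Line 6: ['cherry', 'violin'] (min_width=13, slack=0)
Line 7: ['python', 'have'] (min_width=11, slack=2)
Line 8: ['tree', 'dolphin'] (min_width=12, slack=1)
Line 9: ['heart', 'python'] (min_width=12, slack=1)
Line 10: ['fire', 'robot'] (min_width=10, slack=3)
Line 11: ['spoon', 'dust'] (min_width=10, slack=3)
Line 12: ['you', 'I', 'library'] (min_width=13, slack=0)
Line 13: ['bridge', 'rain'] (min_width=11, slack=2)
Line 14: ['in', 'version'] (min_width=10, slack=3)
Line 15: ['mineral'] (min_width=7, slack=6)
Line 16: ['structure'] (min_width=9, slack=4)
Line 17: ['read'] (min_width=4, slack=9)
Total lines: 17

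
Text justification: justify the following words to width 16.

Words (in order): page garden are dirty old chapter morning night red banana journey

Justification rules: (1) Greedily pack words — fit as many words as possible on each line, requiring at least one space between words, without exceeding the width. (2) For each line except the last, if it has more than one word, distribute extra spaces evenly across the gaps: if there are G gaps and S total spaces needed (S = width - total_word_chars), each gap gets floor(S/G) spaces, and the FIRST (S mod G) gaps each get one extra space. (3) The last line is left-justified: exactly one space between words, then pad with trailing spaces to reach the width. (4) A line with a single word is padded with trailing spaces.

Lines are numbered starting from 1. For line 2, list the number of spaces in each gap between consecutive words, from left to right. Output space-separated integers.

Line 1: ['page', 'garden', 'are'] (min_width=15, slack=1)
Line 2: ['dirty', 'old'] (min_width=9, slack=7)
Line 3: ['chapter', 'morning'] (min_width=15, slack=1)
Line 4: ['night', 'red', 'banana'] (min_width=16, slack=0)
Line 5: ['journey'] (min_width=7, slack=9)

Answer: 8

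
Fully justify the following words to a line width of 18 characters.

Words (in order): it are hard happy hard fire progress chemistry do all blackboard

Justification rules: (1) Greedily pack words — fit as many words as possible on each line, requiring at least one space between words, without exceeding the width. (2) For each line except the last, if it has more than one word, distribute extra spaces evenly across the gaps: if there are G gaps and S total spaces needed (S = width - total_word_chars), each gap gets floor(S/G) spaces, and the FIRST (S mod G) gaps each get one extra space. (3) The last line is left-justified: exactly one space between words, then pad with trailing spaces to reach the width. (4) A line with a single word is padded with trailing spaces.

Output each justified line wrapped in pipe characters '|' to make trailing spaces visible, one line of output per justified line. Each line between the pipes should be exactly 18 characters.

Line 1: ['it', 'are', 'hard', 'happy'] (min_width=17, slack=1)
Line 2: ['hard', 'fire', 'progress'] (min_width=18, slack=0)
Line 3: ['chemistry', 'do', 'all'] (min_width=16, slack=2)
Line 4: ['blackboard'] (min_width=10, slack=8)

Answer: |it  are hard happy|
|hard fire progress|
|chemistry  do  all|
|blackboard        |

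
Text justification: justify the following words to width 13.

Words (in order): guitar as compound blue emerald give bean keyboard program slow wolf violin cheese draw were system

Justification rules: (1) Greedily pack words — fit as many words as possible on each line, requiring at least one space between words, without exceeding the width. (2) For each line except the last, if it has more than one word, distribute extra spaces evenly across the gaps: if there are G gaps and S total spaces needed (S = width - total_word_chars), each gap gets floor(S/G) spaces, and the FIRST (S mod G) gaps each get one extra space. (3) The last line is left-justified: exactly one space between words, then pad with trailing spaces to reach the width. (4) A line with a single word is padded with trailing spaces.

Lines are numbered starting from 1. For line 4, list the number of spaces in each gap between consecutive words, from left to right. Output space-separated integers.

Answer: 1

Derivation:
Line 1: ['guitar', 'as'] (min_width=9, slack=4)
Line 2: ['compound', 'blue'] (min_width=13, slack=0)
Line 3: ['emerald', 'give'] (min_width=12, slack=1)
Line 4: ['bean', 'keyboard'] (min_width=13, slack=0)
Line 5: ['program', 'slow'] (min_width=12, slack=1)
Line 6: ['wolf', 'violin'] (min_width=11, slack=2)
Line 7: ['cheese', 'draw'] (min_width=11, slack=2)
Line 8: ['were', 'system'] (min_width=11, slack=2)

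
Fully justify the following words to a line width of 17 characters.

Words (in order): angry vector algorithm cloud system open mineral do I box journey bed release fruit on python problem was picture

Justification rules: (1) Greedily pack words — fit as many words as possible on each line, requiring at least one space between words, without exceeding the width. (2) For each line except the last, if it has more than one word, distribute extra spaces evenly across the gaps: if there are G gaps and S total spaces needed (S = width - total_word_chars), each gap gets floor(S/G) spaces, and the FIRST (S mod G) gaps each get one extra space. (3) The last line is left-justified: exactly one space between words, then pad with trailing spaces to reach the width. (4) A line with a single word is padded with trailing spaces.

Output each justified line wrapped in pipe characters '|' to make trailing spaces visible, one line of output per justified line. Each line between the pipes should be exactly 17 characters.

Answer: |angry      vector|
|algorithm   cloud|
|system       open|
|mineral  do I box|
|journey       bed|
|release  fruit on|
|python    problem|
|was picture      |

Derivation:
Line 1: ['angry', 'vector'] (min_width=12, slack=5)
Line 2: ['algorithm', 'cloud'] (min_width=15, slack=2)
Line 3: ['system', 'open'] (min_width=11, slack=6)
Line 4: ['mineral', 'do', 'I', 'box'] (min_width=16, slack=1)
Line 5: ['journey', 'bed'] (min_width=11, slack=6)
Line 6: ['release', 'fruit', 'on'] (min_width=16, slack=1)
Line 7: ['python', 'problem'] (min_width=14, slack=3)
Line 8: ['was', 'picture'] (min_width=11, slack=6)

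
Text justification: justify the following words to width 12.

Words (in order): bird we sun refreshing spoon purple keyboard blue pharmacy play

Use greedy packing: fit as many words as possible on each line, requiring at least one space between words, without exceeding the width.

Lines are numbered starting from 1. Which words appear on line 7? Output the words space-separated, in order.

Line 1: ['bird', 'we', 'sun'] (min_width=11, slack=1)
Line 2: ['refreshing'] (min_width=10, slack=2)
Line 3: ['spoon', 'purple'] (min_width=12, slack=0)
Line 4: ['keyboard'] (min_width=8, slack=4)
Line 5: ['blue'] (min_width=4, slack=8)
Line 6: ['pharmacy'] (min_width=8, slack=4)
Line 7: ['play'] (min_width=4, slack=8)

Answer: play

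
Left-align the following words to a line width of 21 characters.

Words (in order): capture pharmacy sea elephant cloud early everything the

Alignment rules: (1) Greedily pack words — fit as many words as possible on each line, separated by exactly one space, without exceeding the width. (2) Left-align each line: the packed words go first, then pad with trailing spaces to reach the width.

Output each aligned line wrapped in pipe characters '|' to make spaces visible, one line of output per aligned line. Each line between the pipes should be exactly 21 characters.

Answer: |capture pharmacy sea |
|elephant cloud early |
|everything the       |

Derivation:
Line 1: ['capture', 'pharmacy', 'sea'] (min_width=20, slack=1)
Line 2: ['elephant', 'cloud', 'early'] (min_width=20, slack=1)
Line 3: ['everything', 'the'] (min_width=14, slack=7)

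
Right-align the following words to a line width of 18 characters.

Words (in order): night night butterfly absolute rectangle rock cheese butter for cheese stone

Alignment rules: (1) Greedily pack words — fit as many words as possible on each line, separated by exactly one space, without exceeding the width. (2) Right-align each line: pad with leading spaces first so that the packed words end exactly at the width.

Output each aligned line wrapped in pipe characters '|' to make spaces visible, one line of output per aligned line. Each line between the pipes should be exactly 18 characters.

Line 1: ['night', 'night'] (min_width=11, slack=7)
Line 2: ['butterfly', 'absolute'] (min_width=18, slack=0)
Line 3: ['rectangle', 'rock'] (min_width=14, slack=4)
Line 4: ['cheese', 'butter', 'for'] (min_width=17, slack=1)
Line 5: ['cheese', 'stone'] (min_width=12, slack=6)

Answer: |       night night|
|butterfly absolute|
|    rectangle rock|
| cheese butter for|
|      cheese stone|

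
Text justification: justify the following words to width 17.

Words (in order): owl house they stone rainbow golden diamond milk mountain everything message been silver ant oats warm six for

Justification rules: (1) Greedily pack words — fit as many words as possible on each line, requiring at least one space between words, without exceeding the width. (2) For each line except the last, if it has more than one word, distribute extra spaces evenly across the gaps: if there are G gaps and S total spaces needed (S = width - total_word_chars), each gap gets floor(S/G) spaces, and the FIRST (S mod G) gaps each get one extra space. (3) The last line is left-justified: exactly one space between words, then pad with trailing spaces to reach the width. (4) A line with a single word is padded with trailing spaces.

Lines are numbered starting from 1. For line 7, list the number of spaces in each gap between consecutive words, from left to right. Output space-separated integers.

Line 1: ['owl', 'house', 'they'] (min_width=14, slack=3)
Line 2: ['stone', 'rainbow'] (min_width=13, slack=4)
Line 3: ['golden', 'diamond'] (min_width=14, slack=3)
Line 4: ['milk', 'mountain'] (min_width=13, slack=4)
Line 5: ['everything'] (min_width=10, slack=7)
Line 6: ['message', 'been'] (min_width=12, slack=5)
Line 7: ['silver', 'ant', 'oats'] (min_width=15, slack=2)
Line 8: ['warm', 'six', 'for'] (min_width=12, slack=5)

Answer: 2 2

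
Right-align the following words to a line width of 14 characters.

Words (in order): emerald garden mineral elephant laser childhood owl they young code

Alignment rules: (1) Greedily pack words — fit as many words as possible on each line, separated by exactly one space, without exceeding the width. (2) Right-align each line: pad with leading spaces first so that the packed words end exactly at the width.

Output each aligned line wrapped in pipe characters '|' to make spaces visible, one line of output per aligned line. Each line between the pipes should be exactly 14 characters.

Answer: |emerald garden|
|       mineral|
|elephant laser|
| childhood owl|
|    they young|
|          code|

Derivation:
Line 1: ['emerald', 'garden'] (min_width=14, slack=0)
Line 2: ['mineral'] (min_width=7, slack=7)
Line 3: ['elephant', 'laser'] (min_width=14, slack=0)
Line 4: ['childhood', 'owl'] (min_width=13, slack=1)
Line 5: ['they', 'young'] (min_width=10, slack=4)
Line 6: ['code'] (min_width=4, slack=10)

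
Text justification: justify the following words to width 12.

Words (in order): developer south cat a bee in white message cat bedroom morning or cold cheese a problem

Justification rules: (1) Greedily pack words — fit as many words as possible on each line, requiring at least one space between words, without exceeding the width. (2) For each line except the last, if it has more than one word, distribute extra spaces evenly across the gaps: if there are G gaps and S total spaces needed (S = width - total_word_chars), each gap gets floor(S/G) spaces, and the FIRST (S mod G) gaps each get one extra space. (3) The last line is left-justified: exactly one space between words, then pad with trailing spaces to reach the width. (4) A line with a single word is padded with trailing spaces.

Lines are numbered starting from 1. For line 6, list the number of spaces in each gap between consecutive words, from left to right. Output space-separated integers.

Answer: 3

Derivation:
Line 1: ['developer'] (min_width=9, slack=3)
Line 2: ['south', 'cat', 'a'] (min_width=11, slack=1)
Line 3: ['bee', 'in', 'white'] (min_width=12, slack=0)
Line 4: ['message', 'cat'] (min_width=11, slack=1)
Line 5: ['bedroom'] (min_width=7, slack=5)
Line 6: ['morning', 'or'] (min_width=10, slack=2)
Line 7: ['cold', 'cheese'] (min_width=11, slack=1)
Line 8: ['a', 'problem'] (min_width=9, slack=3)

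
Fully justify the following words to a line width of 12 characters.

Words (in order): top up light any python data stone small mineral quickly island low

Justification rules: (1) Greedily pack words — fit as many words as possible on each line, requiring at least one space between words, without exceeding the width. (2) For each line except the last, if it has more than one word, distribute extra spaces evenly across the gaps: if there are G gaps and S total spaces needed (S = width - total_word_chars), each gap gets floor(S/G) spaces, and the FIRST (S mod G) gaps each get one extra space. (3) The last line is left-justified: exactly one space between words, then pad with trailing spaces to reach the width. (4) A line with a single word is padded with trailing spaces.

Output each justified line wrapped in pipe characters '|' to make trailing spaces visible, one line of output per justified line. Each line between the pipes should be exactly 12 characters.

Answer: |top up light|
|any   python|
|data   stone|
|small       |
|mineral     |
|quickly     |
|island low  |

Derivation:
Line 1: ['top', 'up', 'light'] (min_width=12, slack=0)
Line 2: ['any', 'python'] (min_width=10, slack=2)
Line 3: ['data', 'stone'] (min_width=10, slack=2)
Line 4: ['small'] (min_width=5, slack=7)
Line 5: ['mineral'] (min_width=7, slack=5)
Line 6: ['quickly'] (min_width=7, slack=5)
Line 7: ['island', 'low'] (min_width=10, slack=2)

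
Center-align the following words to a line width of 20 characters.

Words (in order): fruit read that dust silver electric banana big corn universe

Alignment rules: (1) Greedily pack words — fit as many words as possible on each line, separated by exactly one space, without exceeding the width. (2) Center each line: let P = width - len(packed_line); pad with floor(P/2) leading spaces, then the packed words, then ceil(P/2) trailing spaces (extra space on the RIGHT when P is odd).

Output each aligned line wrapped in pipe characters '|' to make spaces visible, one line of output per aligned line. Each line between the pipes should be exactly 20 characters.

Answer: |fruit read that dust|
|  silver electric   |
|  banana big corn   |
|      universe      |

Derivation:
Line 1: ['fruit', 'read', 'that', 'dust'] (min_width=20, slack=0)
Line 2: ['silver', 'electric'] (min_width=15, slack=5)
Line 3: ['banana', 'big', 'corn'] (min_width=15, slack=5)
Line 4: ['universe'] (min_width=8, slack=12)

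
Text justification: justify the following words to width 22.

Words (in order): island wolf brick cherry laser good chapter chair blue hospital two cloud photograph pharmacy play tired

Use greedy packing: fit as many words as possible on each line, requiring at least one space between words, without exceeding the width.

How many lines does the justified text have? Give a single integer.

Answer: 6

Derivation:
Line 1: ['island', 'wolf', 'brick'] (min_width=17, slack=5)
Line 2: ['cherry', 'laser', 'good'] (min_width=17, slack=5)
Line 3: ['chapter', 'chair', 'blue'] (min_width=18, slack=4)
Line 4: ['hospital', 'two', 'cloud'] (min_width=18, slack=4)
Line 5: ['photograph', 'pharmacy'] (min_width=19, slack=3)
Line 6: ['play', 'tired'] (min_width=10, slack=12)
Total lines: 6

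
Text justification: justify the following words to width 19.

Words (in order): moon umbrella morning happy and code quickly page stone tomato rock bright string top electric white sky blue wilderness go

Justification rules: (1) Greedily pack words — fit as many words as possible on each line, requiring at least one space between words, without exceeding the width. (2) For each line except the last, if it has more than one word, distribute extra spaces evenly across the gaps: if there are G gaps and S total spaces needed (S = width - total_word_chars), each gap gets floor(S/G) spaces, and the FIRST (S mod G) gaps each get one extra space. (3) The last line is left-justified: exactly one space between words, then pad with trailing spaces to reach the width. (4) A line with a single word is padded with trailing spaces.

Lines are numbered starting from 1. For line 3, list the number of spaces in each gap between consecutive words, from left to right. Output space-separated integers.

Answer: 2 2

Derivation:
Line 1: ['moon', 'umbrella'] (min_width=13, slack=6)
Line 2: ['morning', 'happy', 'and'] (min_width=17, slack=2)
Line 3: ['code', 'quickly', 'page'] (min_width=17, slack=2)
Line 4: ['stone', 'tomato', 'rock'] (min_width=17, slack=2)
Line 5: ['bright', 'string', 'top'] (min_width=17, slack=2)
Line 6: ['electric', 'white', 'sky'] (min_width=18, slack=1)
Line 7: ['blue', 'wilderness', 'go'] (min_width=18, slack=1)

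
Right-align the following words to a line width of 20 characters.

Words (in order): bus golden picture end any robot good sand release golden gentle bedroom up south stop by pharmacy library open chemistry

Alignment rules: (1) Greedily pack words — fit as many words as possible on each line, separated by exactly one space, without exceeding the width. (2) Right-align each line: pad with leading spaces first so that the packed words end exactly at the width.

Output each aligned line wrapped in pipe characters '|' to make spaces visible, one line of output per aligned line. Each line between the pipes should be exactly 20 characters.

Line 1: ['bus', 'golden', 'picture'] (min_width=18, slack=2)
Line 2: ['end', 'any', 'robot', 'good'] (min_width=18, slack=2)
Line 3: ['sand', 'release', 'golden'] (min_width=19, slack=1)
Line 4: ['gentle', 'bedroom', 'up'] (min_width=17, slack=3)
Line 5: ['south', 'stop', 'by'] (min_width=13, slack=7)
Line 6: ['pharmacy', 'library'] (min_width=16, slack=4)
Line 7: ['open', 'chemistry'] (min_width=14, slack=6)

Answer: |  bus golden picture|
|  end any robot good|
| sand release golden|
|   gentle bedroom up|
|       south stop by|
|    pharmacy library|
|      open chemistry|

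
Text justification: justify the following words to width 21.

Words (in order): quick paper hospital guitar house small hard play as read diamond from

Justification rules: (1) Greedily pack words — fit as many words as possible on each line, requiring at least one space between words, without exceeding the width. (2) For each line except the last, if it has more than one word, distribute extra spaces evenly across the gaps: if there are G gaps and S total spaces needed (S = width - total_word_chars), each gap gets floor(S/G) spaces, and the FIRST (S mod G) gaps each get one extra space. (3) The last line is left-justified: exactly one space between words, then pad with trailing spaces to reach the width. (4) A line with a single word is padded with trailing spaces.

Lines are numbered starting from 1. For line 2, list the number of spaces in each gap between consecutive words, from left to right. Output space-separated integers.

Line 1: ['quick', 'paper', 'hospital'] (min_width=20, slack=1)
Line 2: ['guitar', 'house', 'small'] (min_width=18, slack=3)
Line 3: ['hard', 'play', 'as', 'read'] (min_width=17, slack=4)
Line 4: ['diamond', 'from'] (min_width=12, slack=9)

Answer: 3 2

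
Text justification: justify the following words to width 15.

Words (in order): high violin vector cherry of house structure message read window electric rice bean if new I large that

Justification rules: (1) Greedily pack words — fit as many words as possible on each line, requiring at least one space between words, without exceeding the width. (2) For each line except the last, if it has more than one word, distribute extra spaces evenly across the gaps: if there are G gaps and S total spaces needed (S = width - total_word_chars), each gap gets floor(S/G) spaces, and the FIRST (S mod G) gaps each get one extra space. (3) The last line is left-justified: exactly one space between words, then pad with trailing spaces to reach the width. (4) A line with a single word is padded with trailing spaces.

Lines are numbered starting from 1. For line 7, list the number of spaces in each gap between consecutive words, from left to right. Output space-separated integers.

Line 1: ['high', 'violin'] (min_width=11, slack=4)
Line 2: ['vector', 'cherry'] (min_width=13, slack=2)
Line 3: ['of', 'house'] (min_width=8, slack=7)
Line 4: ['structure'] (min_width=9, slack=6)
Line 5: ['message', 'read'] (min_width=12, slack=3)
Line 6: ['window', 'electric'] (min_width=15, slack=0)
Line 7: ['rice', 'bean', 'if'] (min_width=12, slack=3)
Line 8: ['new', 'I', 'large'] (min_width=11, slack=4)
Line 9: ['that'] (min_width=4, slack=11)

Answer: 3 2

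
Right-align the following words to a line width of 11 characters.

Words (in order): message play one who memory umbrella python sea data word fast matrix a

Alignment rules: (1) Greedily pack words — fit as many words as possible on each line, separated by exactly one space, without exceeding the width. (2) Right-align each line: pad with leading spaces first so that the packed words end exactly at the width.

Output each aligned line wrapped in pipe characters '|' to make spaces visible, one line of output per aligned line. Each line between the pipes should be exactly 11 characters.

Line 1: ['message'] (min_width=7, slack=4)
Line 2: ['play', 'one'] (min_width=8, slack=3)
Line 3: ['who', 'memory'] (min_width=10, slack=1)
Line 4: ['umbrella'] (min_width=8, slack=3)
Line 5: ['python', 'sea'] (min_width=10, slack=1)
Line 6: ['data', 'word'] (min_width=9, slack=2)
Line 7: ['fast', 'matrix'] (min_width=11, slack=0)
Line 8: ['a'] (min_width=1, slack=10)

Answer: |    message|
|   play one|
| who memory|
|   umbrella|
| python sea|
|  data word|
|fast matrix|
|          a|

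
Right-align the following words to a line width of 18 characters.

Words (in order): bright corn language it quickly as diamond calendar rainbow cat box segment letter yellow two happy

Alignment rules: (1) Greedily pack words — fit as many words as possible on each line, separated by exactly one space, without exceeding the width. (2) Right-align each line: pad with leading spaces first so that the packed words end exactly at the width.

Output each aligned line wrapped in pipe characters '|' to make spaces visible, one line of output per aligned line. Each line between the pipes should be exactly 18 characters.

Answer: |       bright corn|
|       language it|
|quickly as diamond|
|  calendar rainbow|
|   cat box segment|
| letter yellow two|
|             happy|

Derivation:
Line 1: ['bright', 'corn'] (min_width=11, slack=7)
Line 2: ['language', 'it'] (min_width=11, slack=7)
Line 3: ['quickly', 'as', 'diamond'] (min_width=18, slack=0)
Line 4: ['calendar', 'rainbow'] (min_width=16, slack=2)
Line 5: ['cat', 'box', 'segment'] (min_width=15, slack=3)
Line 6: ['letter', 'yellow', 'two'] (min_width=17, slack=1)
Line 7: ['happy'] (min_width=5, slack=13)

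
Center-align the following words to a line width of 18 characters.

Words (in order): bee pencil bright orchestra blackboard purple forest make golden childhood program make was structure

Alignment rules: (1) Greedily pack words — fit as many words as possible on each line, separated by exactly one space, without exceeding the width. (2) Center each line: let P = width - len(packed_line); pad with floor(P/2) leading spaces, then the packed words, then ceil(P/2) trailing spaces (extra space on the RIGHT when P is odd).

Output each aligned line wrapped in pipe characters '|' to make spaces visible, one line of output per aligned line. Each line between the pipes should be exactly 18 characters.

Line 1: ['bee', 'pencil', 'bright'] (min_width=17, slack=1)
Line 2: ['orchestra'] (min_width=9, slack=9)
Line 3: ['blackboard', 'purple'] (min_width=17, slack=1)
Line 4: ['forest', 'make', 'golden'] (min_width=18, slack=0)
Line 5: ['childhood', 'program'] (min_width=17, slack=1)
Line 6: ['make', 'was', 'structure'] (min_width=18, slack=0)

Answer: |bee pencil bright |
|    orchestra     |
|blackboard purple |
|forest make golden|
|childhood program |
|make was structure|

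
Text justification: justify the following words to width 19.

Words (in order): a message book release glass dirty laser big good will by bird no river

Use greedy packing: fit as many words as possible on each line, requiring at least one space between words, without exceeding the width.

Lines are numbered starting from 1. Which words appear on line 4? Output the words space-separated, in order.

Answer: by bird no river

Derivation:
Line 1: ['a', 'message', 'book'] (min_width=14, slack=5)
Line 2: ['release', 'glass', 'dirty'] (min_width=19, slack=0)
Line 3: ['laser', 'big', 'good', 'will'] (min_width=19, slack=0)
Line 4: ['by', 'bird', 'no', 'river'] (min_width=16, slack=3)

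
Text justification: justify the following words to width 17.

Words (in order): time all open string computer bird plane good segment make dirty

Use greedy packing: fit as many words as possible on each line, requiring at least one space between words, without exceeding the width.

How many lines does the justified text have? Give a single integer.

Line 1: ['time', 'all', 'open'] (min_width=13, slack=4)
Line 2: ['string', 'computer'] (min_width=15, slack=2)
Line 3: ['bird', 'plane', 'good'] (min_width=15, slack=2)
Line 4: ['segment', 'make'] (min_width=12, slack=5)
Line 5: ['dirty'] (min_width=5, slack=12)
Total lines: 5

Answer: 5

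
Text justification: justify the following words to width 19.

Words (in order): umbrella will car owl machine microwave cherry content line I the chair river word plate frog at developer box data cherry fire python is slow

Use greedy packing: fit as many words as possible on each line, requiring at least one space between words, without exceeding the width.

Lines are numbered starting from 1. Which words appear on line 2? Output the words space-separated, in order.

Answer: owl machine

Derivation:
Line 1: ['umbrella', 'will', 'car'] (min_width=17, slack=2)
Line 2: ['owl', 'machine'] (min_width=11, slack=8)
Line 3: ['microwave', 'cherry'] (min_width=16, slack=3)
Line 4: ['content', 'line', 'I', 'the'] (min_width=18, slack=1)
Line 5: ['chair', 'river', 'word'] (min_width=16, slack=3)
Line 6: ['plate', 'frog', 'at'] (min_width=13, slack=6)
Line 7: ['developer', 'box', 'data'] (min_width=18, slack=1)
Line 8: ['cherry', 'fire', 'python'] (min_width=18, slack=1)
Line 9: ['is', 'slow'] (min_width=7, slack=12)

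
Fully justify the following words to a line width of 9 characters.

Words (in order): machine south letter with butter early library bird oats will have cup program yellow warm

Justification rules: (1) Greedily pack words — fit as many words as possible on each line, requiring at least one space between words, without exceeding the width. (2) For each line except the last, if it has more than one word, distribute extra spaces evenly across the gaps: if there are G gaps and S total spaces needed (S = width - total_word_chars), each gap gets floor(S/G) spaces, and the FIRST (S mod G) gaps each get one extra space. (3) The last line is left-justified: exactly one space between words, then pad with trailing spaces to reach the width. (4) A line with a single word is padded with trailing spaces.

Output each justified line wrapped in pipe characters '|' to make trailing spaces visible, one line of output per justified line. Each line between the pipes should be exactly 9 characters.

Line 1: ['machine'] (min_width=7, slack=2)
Line 2: ['south'] (min_width=5, slack=4)
Line 3: ['letter'] (min_width=6, slack=3)
Line 4: ['with'] (min_width=4, slack=5)
Line 5: ['butter'] (min_width=6, slack=3)
Line 6: ['early'] (min_width=5, slack=4)
Line 7: ['library'] (min_width=7, slack=2)
Line 8: ['bird', 'oats'] (min_width=9, slack=0)
Line 9: ['will', 'have'] (min_width=9, slack=0)
Line 10: ['cup'] (min_width=3, slack=6)
Line 11: ['program'] (min_width=7, slack=2)
Line 12: ['yellow'] (min_width=6, slack=3)
Line 13: ['warm'] (min_width=4, slack=5)

Answer: |machine  |
|south    |
|letter   |
|with     |
|butter   |
|early    |
|library  |
|bird oats|
|will have|
|cup      |
|program  |
|yellow   |
|warm     |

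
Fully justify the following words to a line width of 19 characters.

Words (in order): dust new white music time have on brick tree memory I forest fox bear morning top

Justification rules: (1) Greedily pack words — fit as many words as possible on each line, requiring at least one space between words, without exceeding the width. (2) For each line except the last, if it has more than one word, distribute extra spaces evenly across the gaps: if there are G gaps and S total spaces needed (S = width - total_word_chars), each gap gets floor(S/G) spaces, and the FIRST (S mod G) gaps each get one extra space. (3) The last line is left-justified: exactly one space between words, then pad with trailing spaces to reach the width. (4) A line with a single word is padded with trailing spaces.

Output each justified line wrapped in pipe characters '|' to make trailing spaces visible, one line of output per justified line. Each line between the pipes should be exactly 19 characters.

Line 1: ['dust', 'new', 'white'] (min_width=14, slack=5)
Line 2: ['music', 'time', 'have', 'on'] (min_width=18, slack=1)
Line 3: ['brick', 'tree', 'memory', 'I'] (min_width=19, slack=0)
Line 4: ['forest', 'fox', 'bear'] (min_width=15, slack=4)
Line 5: ['morning', 'top'] (min_width=11, slack=8)

Answer: |dust    new   white|
|music  time have on|
|brick tree memory I|
|forest   fox   bear|
|morning top        |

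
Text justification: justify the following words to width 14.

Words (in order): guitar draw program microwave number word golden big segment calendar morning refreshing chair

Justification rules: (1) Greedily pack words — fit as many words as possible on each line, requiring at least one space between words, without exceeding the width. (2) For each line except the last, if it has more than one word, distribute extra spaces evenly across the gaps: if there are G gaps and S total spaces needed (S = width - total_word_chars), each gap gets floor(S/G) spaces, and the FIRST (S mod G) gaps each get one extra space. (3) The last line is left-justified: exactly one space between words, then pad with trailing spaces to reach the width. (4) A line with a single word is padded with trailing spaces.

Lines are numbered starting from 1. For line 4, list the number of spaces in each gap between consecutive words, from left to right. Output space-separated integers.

Line 1: ['guitar', 'draw'] (min_width=11, slack=3)
Line 2: ['program'] (min_width=7, slack=7)
Line 3: ['microwave'] (min_width=9, slack=5)
Line 4: ['number', 'word'] (min_width=11, slack=3)
Line 5: ['golden', 'big'] (min_width=10, slack=4)
Line 6: ['segment'] (min_width=7, slack=7)
Line 7: ['calendar'] (min_width=8, slack=6)
Line 8: ['morning'] (min_width=7, slack=7)
Line 9: ['refreshing'] (min_width=10, slack=4)
Line 10: ['chair'] (min_width=5, slack=9)

Answer: 4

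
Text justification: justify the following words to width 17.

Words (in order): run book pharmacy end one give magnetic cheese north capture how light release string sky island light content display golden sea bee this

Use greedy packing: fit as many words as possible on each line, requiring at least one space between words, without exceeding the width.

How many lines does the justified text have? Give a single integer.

Answer: 9

Derivation:
Line 1: ['run', 'book', 'pharmacy'] (min_width=17, slack=0)
Line 2: ['end', 'one', 'give'] (min_width=12, slack=5)
Line 3: ['magnetic', 'cheese'] (min_width=15, slack=2)
Line 4: ['north', 'capture', 'how'] (min_width=17, slack=0)
Line 5: ['light', 'release'] (min_width=13, slack=4)
Line 6: ['string', 'sky', 'island'] (min_width=17, slack=0)
Line 7: ['light', 'content'] (min_width=13, slack=4)
Line 8: ['display', 'golden'] (min_width=14, slack=3)
Line 9: ['sea', 'bee', 'this'] (min_width=12, slack=5)
Total lines: 9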